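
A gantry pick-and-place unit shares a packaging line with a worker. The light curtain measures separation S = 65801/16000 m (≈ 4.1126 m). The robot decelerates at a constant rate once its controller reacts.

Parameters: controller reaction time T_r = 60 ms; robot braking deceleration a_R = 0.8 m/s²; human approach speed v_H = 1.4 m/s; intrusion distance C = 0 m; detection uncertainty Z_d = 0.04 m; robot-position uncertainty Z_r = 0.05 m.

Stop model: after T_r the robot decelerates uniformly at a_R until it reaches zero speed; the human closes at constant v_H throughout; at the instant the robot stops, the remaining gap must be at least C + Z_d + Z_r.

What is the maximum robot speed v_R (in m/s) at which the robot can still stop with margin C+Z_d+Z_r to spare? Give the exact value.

quadratic (5/8)·v² + (181/100)·v + (-63017/16000) = 0
  disc = (181/100)² − 4·(5/8)·(-63017/16000) = 2099601/160000 ; √disc = 1449/400
  v_R = (−(181/100) + 1449/400) / (2·(5/8)) = 29/20 m/s
check:
braking lasts T_s = (29/20)/(4/5) = 1.8125 s
reaction-phase robot travel = 1.4500·0.0600 = 0.0870 m
robot under decel: 1.4500²/(2·0.8000) = 1.3141 m
human closes 1.4000·1.8725 = 2.6215 m
margins: 0.0000+0.0400+0.0500 = 0.0900 m
sum ≈ 0.0870+1.3141+2.6215+0.0900 ≈ 4.1126 m = S ✓

v_R_max = 29/20 m/s = 1.4500 m/s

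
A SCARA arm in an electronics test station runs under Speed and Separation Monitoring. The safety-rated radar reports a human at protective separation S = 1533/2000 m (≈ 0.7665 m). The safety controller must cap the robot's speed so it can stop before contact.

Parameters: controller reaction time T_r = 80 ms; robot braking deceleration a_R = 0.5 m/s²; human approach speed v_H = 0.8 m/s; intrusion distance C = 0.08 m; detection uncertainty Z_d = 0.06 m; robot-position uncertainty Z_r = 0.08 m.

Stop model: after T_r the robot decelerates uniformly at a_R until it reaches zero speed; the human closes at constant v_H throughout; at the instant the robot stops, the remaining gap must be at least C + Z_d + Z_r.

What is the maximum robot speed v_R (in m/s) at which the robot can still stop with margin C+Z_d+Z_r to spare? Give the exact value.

v_R_max = 1/4 m/s = 0.2500 m/s

quadratic (1)·v² + (42/25)·v + (-193/400) = 0
  disc = (42/25)² − 4·(1)·(-193/400) = 11881/2500 ; √disc = 109/50
  v_R = (−(42/25) + 109/50) / (2·(1)) = 1/4 m/s
check:
braking lasts T_s = (1/4)/(1/2) = 0.5000 s
robot in T_r: 0.2500·0.0800 = 0.0200 m
braking distance = 0.2500²/(2·0.5000) = 0.0625 m
person approaches 0.8000·(0.0800+0.5000) = 0.4640 m
residual clearance needed = 0.0800+0.0600+0.0800 = 0.2200 m
sum ≈ 0.0200+0.0625+0.4640+0.2200 ≈ 0.7665 m = S ✓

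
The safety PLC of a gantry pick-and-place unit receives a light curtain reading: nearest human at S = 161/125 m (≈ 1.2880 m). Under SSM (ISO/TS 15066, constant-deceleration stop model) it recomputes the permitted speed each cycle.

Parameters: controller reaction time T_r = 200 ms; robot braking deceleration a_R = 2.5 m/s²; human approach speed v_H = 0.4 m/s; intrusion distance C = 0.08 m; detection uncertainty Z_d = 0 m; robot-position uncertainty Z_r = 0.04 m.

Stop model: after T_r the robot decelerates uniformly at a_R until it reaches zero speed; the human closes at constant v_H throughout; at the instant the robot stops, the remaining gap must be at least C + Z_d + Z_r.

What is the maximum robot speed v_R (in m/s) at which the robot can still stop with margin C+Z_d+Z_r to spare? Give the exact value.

collect terms ⇒ (1/5)·v_R² + (9/25)·v_R + (-136/125) = 0
  disc = (9/25)² − 4·(1/5)·(-136/125) = 1 ; √disc = 1
  v_R = (−(9/25) + 1) / (2·(1/5)) = 8/5 m/s
check:
braking lasts T_s = (8/5)/(5/2) = 0.6400 s
robot covers v_R·T_r = 1.6000·0.2000 = 0.3200 m before braking
robot covers 1.6000·0.6400 − ½·2.5000·0.6400² = 0.5120 m while stopping
human over T_r+T_s: 0.4000·(0.2000+0.6400) = 0.3360 m
margins: 0.0800+0.0000+0.0400 = 0.1200 m
sum ≈ 0.3200+0.5120+0.3360+0.1200 ≈ 1.2880 m = S ✓

v_R_max = 8/5 m/s = 1.6000 m/s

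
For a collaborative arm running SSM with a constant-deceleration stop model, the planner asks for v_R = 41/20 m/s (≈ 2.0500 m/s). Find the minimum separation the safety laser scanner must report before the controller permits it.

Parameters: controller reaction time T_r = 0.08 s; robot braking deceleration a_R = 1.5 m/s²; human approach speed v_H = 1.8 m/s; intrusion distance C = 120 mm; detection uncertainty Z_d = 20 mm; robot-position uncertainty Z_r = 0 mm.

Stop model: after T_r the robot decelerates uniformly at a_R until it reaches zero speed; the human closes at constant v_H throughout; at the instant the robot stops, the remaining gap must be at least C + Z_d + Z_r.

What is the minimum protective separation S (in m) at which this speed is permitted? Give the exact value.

S_min = 25853/6000 m = 4.3088 m

T_s = v_R/a_R = (41/20)/(3/2) = 1.3667 s
robot covers v_R·T_r = 2.0500·0.0800 = 0.1640 m before braking
robot under decel: 2.0500²/(2·1.5000) = 1.4008 m
human over T_r+T_s: 1.8000·(0.0800+1.3667) = 2.6040 m
C+Z_d+Z_r = 0.1200+0.0200+0.0000 = 0.1400 m
S_min ≈ 0.1640+1.4008+2.6040+0.1400  ⇒  S_min = 25853/6000 m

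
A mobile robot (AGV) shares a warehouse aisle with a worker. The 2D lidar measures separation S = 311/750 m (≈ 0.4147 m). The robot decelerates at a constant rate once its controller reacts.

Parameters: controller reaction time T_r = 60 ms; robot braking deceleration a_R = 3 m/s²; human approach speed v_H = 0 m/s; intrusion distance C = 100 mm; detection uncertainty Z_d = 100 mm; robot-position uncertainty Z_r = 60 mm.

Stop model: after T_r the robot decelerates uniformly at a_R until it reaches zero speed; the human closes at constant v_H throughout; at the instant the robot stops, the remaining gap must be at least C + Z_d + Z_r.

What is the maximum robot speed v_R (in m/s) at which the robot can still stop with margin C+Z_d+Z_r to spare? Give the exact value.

collect terms ⇒ (1/6)·v_R² + (3/50)·v_R + (-58/375) = 0
  disc = (3/50)² − 4·(1/6)·(-58/375) = 2401/22500 ; √disc = 49/150
  v_R = (−(3/50) + 49/150) / (2·(1/6)) = 4/5 m/s
check:
T_s = v_R/a_R = (4/5)/3 = 0.2667 s
robot in T_r: 0.8000·0.0600 = 0.0480 m
robot covers 0.8000·0.2667 − ½·3.0000·0.2667² = 0.1067 m while stopping
human over T_r+T_s: 0.0000·(0.0600+0.2667) = 0.0000 m
residual clearance needed = 0.1000+0.1000+0.0600 = 0.2600 m
sum ≈ 0.0480+0.1067+0.0000+0.2600 ≈ 0.4147 m = S ✓

v_R_max = 4/5 m/s = 0.8000 m/s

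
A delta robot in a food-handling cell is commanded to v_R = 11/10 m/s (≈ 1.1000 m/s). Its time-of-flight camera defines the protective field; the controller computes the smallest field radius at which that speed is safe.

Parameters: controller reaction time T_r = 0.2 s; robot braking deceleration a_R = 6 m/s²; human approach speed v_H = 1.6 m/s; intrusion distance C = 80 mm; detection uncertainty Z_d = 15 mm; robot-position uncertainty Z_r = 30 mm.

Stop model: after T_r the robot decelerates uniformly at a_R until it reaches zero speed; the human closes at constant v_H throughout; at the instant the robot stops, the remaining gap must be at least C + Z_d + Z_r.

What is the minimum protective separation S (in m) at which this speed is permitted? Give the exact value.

S_min = 1271/1200 m = 1.0592 m

braking lasts T_s = (11/10)/6 = 0.1833 s
robot in T_r: 1.1000·0.2000 = 0.2200 m
robot covers 1.1000·0.1833 − ½·6.0000·0.1833² = 0.1008 m while stopping
human over T_r+T_s: 1.6000·(0.2000+0.1833) = 0.6133 m
margins: 0.0800+0.0150+0.0300 = 0.1250 m
S_min ≈ 0.2200+0.1008+0.6133+0.1250  ⇒  S_min = 1271/1200 m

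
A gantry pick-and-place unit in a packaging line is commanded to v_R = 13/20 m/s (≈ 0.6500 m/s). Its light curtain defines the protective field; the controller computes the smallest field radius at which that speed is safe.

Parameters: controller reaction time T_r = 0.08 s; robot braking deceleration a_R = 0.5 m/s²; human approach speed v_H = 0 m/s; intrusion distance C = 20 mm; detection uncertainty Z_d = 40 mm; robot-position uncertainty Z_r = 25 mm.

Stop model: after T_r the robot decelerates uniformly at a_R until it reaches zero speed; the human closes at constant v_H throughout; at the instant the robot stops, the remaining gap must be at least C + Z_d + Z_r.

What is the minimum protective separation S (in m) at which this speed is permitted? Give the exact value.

T_s = v_R/a_R = (13/20)/(1/2) = 1.3000 s
reaction-phase robot travel = 0.6500·0.0800 = 0.0520 m
robot under decel: 0.6500²/(2·0.5000) = 0.4225 m
person approaches 0.0000·(0.0800+1.3000) = 0.0000 m
C+Z_d+Z_r = 0.0200+0.0400+0.0250 = 0.0850 m
S_min ≈ 0.0520+0.4225+0.0000+0.0850  ⇒  S_min = 1119/2000 m

S_min = 1119/2000 m = 0.5595 m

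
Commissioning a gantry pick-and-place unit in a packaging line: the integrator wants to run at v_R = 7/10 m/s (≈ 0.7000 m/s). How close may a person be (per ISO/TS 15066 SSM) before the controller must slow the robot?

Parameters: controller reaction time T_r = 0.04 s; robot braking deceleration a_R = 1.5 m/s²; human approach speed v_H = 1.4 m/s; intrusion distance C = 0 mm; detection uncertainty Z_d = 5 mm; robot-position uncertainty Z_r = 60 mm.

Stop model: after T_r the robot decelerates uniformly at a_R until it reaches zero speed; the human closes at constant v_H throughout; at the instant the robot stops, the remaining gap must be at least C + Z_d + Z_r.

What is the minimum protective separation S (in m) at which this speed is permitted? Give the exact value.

S_min = 2897/3000 m = 0.9657 m

stop time T_s = (7/10)/(3/2) = 0.4667 s
reaction-phase robot travel = 0.7000·0.0400 = 0.0280 m
braking distance = 0.7000²/(2·1.5000) = 0.1633 m
person approaches 1.4000·(0.0400+0.4667) = 0.7093 m
C+Z_d+Z_r = 0.0000+0.0050+0.0600 = 0.0650 m
S_min ≈ 0.0280+0.1633+0.7093+0.0650  ⇒  S_min = 2897/3000 m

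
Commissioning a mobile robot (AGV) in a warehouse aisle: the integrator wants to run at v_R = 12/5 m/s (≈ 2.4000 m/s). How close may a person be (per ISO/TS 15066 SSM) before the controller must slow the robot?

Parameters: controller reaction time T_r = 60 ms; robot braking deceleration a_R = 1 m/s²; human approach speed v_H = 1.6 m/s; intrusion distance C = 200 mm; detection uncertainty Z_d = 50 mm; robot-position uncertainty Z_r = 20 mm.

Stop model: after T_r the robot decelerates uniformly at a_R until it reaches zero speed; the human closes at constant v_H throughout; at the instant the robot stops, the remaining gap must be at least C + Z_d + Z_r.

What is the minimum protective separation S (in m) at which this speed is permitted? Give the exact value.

braking lasts T_s = (12/5)/1 = 2.4000 s
robot in T_r: 2.4000·0.0600 = 0.1440 m
robot under decel: 2.4000²/(2·1.0000) = 2.8800 m
human closes 1.6000·2.4600 = 3.9360 m
margins: 0.2000+0.0500+0.0200 = 0.2700 m
S_min ≈ 0.1440+2.8800+3.9360+0.2700  ⇒  S_min = 723/100 m

S_min = 723/100 m = 7.2300 m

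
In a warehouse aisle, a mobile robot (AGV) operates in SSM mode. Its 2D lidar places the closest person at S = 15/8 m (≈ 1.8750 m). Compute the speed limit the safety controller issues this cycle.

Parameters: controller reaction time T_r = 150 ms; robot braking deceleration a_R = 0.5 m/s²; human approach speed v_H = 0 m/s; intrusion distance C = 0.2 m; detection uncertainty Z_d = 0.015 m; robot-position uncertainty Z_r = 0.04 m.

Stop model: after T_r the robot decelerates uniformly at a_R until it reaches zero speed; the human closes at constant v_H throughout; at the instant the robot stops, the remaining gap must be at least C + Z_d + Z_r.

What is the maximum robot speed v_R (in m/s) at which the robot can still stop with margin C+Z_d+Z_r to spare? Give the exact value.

at the boundary: (1)·v² + (3/20)·v + (-81/50) = 0
  disc = (3/20)² − 4·(1)·(-81/50) = 2601/400 ; √disc = 51/20
  v_R = (−(3/20) + 51/20) / (2·(1)) = 6/5 m/s
check:
T_s = v_R/a_R = (6/5)/(1/2) = 2.4000 s
robot in T_r: 1.2000·0.1500 = 0.1800 m
robot covers 1.2000·2.4000 − ½·0.5000·2.4000² = 1.4400 m while stopping
human closes 0.0000·2.5500 = 0.0000 m
C+Z_d+Z_r = 0.2000+0.0150+0.0400 = 0.2550 m
sum ≈ 0.1800+1.4400+0.0000+0.2550 ≈ 1.8750 m = S ✓

v_R_max = 6/5 m/s = 1.2000 m/s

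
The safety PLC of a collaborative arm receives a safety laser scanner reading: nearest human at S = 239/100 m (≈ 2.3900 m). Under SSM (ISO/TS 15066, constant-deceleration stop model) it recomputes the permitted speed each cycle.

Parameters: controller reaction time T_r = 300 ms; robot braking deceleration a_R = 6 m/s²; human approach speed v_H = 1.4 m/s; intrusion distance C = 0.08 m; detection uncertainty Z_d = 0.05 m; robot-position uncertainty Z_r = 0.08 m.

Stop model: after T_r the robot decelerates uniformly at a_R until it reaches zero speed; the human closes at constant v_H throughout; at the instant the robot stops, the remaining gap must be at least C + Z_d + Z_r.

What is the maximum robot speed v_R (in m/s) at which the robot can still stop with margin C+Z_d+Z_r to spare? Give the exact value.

quadratic (1/12)·v² + (8/15)·v + (-44/25) = 0
  disc = (8/15)² − 4·(1/12)·(-44/25) = 196/225 ; √disc = 14/15
  v_R = (−(8/15) + 14/15) / (2·(1/12)) = 12/5 m/s
check:
stop time T_s = (12/5)/6 = 0.4000 s
reaction-phase robot travel = 2.4000·0.3000 = 0.7200 m
braking distance = 2.4000²/(2·6.0000) = 0.4800 m
human closes 1.4000·0.7000 = 0.9800 m
margins: 0.0800+0.0500+0.0800 = 0.2100 m
sum ≈ 0.7200+0.4800+0.9800+0.2100 ≈ 2.3900 m = S ✓

v_R_max = 12/5 m/s = 2.4000 m/s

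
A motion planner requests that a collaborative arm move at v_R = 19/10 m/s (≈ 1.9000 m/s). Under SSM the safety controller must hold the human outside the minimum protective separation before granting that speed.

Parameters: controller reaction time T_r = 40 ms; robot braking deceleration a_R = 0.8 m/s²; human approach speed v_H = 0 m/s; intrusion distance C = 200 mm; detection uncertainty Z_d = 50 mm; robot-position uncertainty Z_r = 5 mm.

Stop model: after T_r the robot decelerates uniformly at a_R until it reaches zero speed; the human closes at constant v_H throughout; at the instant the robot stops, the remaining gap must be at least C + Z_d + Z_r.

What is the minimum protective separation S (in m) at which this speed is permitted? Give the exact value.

S_min = 10349/4000 m = 2.5873 m

stop time T_s = (19/10)/(4/5) = 2.3750 s
reaction-phase robot travel = 1.9000·0.0400 = 0.0760 m
braking distance = 1.9000²/(2·0.8000) = 2.2563 m
human closes 0.0000·2.4150 = 0.0000 m
margins: 0.2000+0.0500+0.0050 = 0.2550 m
S_min ≈ 0.0760+2.2563+0.0000+0.2550  ⇒  S_min = 10349/4000 m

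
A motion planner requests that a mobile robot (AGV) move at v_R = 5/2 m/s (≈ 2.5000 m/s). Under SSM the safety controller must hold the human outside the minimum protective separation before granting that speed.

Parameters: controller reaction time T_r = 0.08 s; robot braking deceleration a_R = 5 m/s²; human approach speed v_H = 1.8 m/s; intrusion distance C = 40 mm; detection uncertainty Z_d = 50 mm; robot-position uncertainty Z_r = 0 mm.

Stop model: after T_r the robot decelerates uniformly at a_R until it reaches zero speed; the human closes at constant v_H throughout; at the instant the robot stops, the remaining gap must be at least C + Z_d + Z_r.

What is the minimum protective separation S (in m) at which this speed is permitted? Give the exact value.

braking lasts T_s = (5/2)/5 = 0.5000 s
robot in T_r: 2.5000·0.0800 = 0.2000 m
robot covers 2.5000·0.5000 − ½·5.0000·0.5000² = 0.6250 m while stopping
human closes 1.8000·0.5800 = 1.0440 m
residual clearance needed = 0.0400+0.0500+0.0000 = 0.0900 m
S_min ≈ 0.2000+0.6250+1.0440+0.0900  ⇒  S_min = 1959/1000 m

S_min = 1959/1000 m = 1.9590 m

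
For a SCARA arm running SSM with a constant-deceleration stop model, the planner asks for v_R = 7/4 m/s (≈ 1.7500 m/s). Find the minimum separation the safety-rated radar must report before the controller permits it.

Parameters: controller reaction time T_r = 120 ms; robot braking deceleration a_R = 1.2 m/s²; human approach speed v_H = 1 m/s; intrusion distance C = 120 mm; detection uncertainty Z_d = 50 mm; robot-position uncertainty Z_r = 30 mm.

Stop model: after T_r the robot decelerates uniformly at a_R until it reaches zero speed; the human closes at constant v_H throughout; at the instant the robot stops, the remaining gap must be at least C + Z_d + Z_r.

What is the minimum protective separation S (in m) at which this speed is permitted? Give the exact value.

braking lasts T_s = (7/4)/(6/5) = 1.4583 s
reaction-phase robot travel = 1.7500·0.1200 = 0.2100 m
robot covers 1.7500·1.4583 − ½·1.2000·1.4583² = 1.2760 m while stopping
human over T_r+T_s: 1.0000·(0.1200+1.4583) = 1.5783 m
margins: 0.1200+0.0500+0.0300 = 0.2000 m
S_min ≈ 0.2100+1.2760+1.5783+0.2000  ⇒  S_min = 5223/1600 m

S_min = 5223/1600 m = 3.2644 m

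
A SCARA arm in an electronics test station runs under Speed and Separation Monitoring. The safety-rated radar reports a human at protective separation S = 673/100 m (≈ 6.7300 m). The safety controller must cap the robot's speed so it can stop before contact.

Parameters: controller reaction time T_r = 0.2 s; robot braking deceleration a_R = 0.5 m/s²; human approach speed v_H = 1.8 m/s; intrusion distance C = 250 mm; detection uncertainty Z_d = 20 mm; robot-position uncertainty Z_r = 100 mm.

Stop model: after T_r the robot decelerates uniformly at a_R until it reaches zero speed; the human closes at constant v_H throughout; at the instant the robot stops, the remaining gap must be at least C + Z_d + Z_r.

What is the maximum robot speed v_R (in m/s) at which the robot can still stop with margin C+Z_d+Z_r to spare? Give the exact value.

collect terms ⇒ (1)·v_R² + (19/5)·v_R + (-6) = 0
  disc = (19/5)² − 4·(1)·(-6) = 961/25 ; √disc = 31/5
  v_R = (−(19/5) + 31/5) / (2·(1)) = 6/5 m/s
check:
stop time T_s = (6/5)/(1/2) = 2.4000 s
robot in T_r: 1.2000·0.2000 = 0.2400 m
braking distance = 1.2000²/(2·0.5000) = 1.4400 m
human over T_r+T_s: 1.8000·(0.2000+2.4000) = 4.6800 m
margins: 0.2500+0.0200+0.1000 = 0.3700 m
sum ≈ 0.2400+1.4400+4.6800+0.3700 ≈ 6.7300 m = S ✓

v_R_max = 6/5 m/s = 1.2000 m/s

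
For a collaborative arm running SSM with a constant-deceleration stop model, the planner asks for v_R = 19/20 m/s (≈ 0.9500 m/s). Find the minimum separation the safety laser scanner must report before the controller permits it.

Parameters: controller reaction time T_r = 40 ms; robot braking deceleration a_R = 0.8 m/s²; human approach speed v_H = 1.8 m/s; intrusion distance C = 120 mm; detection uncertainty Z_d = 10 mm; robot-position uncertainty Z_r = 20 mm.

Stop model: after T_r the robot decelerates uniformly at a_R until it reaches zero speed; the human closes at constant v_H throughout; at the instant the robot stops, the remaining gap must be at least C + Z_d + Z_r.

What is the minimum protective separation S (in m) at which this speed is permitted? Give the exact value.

S_min = 9477/3200 m = 2.9616 m

braking lasts T_s = (19/20)/(4/5) = 1.1875 s
reaction-phase robot travel = 0.9500·0.0400 = 0.0380 m
robot covers 0.9500·1.1875 − ½·0.8000·1.1875² = 0.5641 m while stopping
human over T_r+T_s: 1.8000·(0.0400+1.1875) = 2.2095 m
residual clearance needed = 0.1200+0.0100+0.0200 = 0.1500 m
S_min ≈ 0.0380+0.5641+2.2095+0.1500  ⇒  S_min = 9477/3200 m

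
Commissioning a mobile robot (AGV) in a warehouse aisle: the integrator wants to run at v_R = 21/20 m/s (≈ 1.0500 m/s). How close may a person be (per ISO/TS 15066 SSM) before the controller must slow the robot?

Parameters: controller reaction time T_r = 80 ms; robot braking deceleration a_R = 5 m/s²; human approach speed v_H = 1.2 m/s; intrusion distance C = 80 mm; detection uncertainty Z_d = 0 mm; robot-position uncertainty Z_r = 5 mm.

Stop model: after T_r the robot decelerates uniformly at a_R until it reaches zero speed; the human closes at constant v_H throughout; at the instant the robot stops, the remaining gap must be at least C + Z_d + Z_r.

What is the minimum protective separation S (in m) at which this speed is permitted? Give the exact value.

braking lasts T_s = (21/20)/5 = 0.2100 s
reaction-phase robot travel = 1.0500·0.0800 = 0.0840 m
robot covers 1.0500·0.2100 − ½·5.0000·0.2100² = 0.1103 m while stopping
human closes 1.2000·0.2900 = 0.3480 m
residual clearance needed = 0.0800+0.0000+0.0050 = 0.0850 m
S_min ≈ 0.0840+0.1103+0.3480+0.0850  ⇒  S_min = 2509/4000 m

S_min = 2509/4000 m = 0.6272 m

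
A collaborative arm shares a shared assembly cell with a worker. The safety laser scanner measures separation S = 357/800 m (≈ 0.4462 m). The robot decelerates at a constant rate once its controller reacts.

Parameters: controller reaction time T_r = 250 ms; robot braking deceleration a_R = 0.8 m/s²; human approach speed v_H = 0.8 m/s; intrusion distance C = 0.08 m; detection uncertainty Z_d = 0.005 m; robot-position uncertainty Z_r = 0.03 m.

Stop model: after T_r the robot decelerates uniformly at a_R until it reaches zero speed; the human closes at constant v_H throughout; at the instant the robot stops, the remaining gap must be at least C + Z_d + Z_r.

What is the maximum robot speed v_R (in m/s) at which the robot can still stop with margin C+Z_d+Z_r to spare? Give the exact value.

v_R_max = 1/10 m/s = 0.1000 m/s

at the boundary: (5/8)·v² + (5/4)·v + (-21/160) = 0
  disc = (5/4)² − 4·(5/8)·(-21/160) = 121/64 ; √disc = 11/8
  v_R = (−(5/4) + 11/8) / (2·(5/8)) = 1/10 m/s
check:
braking lasts T_s = (1/10)/(4/5) = 0.1250 s
reaction-phase robot travel = 0.1000·0.2500 = 0.0250 m
robot under decel: 0.1000²/(2·0.8000) = 0.0063 m
human over T_r+T_s: 0.8000·(0.2500+0.1250) = 0.3000 m
margins: 0.0800+0.0050+0.0300 = 0.1150 m
sum ≈ 0.0250+0.0063+0.3000+0.1150 ≈ 0.4462 m = S ✓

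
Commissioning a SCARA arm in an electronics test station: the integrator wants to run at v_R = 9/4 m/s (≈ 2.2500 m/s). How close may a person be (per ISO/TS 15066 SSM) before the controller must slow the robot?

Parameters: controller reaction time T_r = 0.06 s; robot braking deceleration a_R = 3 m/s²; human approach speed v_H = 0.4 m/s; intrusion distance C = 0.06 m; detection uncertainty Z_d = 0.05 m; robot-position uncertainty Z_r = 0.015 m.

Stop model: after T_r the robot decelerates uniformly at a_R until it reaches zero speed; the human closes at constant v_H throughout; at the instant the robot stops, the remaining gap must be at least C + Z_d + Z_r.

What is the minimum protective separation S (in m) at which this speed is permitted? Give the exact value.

S_min = 5711/4000 m = 1.4278 m

T_s = v_R/a_R = (9/4)/3 = 0.7500 s
reaction-phase robot travel = 2.2500·0.0600 = 0.1350 m
robot covers 2.2500·0.7500 − ½·3.0000·0.7500² = 0.8438 m while stopping
person approaches 0.4000·(0.0600+0.7500) = 0.3240 m
residual clearance needed = 0.0600+0.0500+0.0150 = 0.1250 m
S_min ≈ 0.1350+0.8438+0.3240+0.1250  ⇒  S_min = 5711/4000 m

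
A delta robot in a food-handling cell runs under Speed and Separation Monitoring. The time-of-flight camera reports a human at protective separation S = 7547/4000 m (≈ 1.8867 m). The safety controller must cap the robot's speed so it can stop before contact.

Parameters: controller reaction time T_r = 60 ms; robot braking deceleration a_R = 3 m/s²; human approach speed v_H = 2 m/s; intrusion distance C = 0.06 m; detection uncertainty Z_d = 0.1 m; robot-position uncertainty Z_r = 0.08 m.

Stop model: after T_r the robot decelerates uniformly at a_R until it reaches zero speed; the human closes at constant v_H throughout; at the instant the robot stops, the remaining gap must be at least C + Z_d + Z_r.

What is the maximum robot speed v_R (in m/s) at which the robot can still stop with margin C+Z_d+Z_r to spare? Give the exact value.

v_R_max = 31/20 m/s = 1.5500 m/s

at the boundary: (1/6)·v² + (109/150)·v + (-6107/4000) = 0
  disc = (109/150)² − 4·(1/6)·(-6107/4000) = 139129/90000 ; √disc = 373/300
  v_R = (−(109/150) + 373/300) / (2·(1/6)) = 31/20 m/s
check:
T_s = v_R/a_R = (31/20)/3 = 0.5167 s
reaction-phase robot travel = 1.5500·0.0600 = 0.0930 m
braking distance = 1.5500²/(2·3.0000) = 0.4004 m
human over T_r+T_s: 2.0000·(0.0600+0.5167) = 1.1533 m
C+Z_d+Z_r = 0.0600+0.1000+0.0800 = 0.2400 m
sum ≈ 0.0930+0.4004+1.1533+0.2400 ≈ 1.8867 m = S ✓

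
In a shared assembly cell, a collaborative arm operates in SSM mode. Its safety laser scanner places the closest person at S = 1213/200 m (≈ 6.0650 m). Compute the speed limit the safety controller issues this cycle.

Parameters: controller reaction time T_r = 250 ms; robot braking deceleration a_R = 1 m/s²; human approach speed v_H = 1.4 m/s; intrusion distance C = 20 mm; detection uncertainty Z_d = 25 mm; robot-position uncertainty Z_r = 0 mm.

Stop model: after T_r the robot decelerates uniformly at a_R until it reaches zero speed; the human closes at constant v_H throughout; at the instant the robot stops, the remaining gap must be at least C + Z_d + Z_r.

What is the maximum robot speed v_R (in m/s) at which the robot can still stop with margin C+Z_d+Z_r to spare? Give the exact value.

quadratic (1/2)·v² + (33/20)·v + (-567/100) = 0
  disc = (33/20)² − 4·(1/2)·(-567/100) = 225/16 ; √disc = 15/4
  v_R = (−(33/20) + 15/4) / (2·(1/2)) = 21/10 m/s
check:
stop time T_s = (21/10)/1 = 2.1000 s
robot covers v_R·T_r = 2.1000·0.2500 = 0.5250 m before braking
braking distance = 2.1000²/(2·1.0000) = 2.2050 m
human over T_r+T_s: 1.4000·(0.2500+2.1000) = 3.2900 m
margins: 0.0200+0.0250+0.0000 = 0.0450 m
sum ≈ 0.5250+2.2050+3.2900+0.0450 ≈ 6.0650 m = S ✓

v_R_max = 21/10 m/s = 2.1000 m/s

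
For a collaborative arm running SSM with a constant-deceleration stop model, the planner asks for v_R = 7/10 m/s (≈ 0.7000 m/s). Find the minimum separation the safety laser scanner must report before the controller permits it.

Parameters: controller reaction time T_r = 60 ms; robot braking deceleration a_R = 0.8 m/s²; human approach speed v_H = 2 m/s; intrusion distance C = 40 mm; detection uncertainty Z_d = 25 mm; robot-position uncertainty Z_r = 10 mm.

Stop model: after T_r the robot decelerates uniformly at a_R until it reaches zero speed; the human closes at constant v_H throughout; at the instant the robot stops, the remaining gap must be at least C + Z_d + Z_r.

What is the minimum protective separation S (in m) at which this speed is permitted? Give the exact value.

stop time T_s = (7/10)/(4/5) = 0.8750 s
robot covers v_R·T_r = 0.7000·0.0600 = 0.0420 m before braking
robot covers 0.7000·0.8750 − ½·0.8000·0.8750² = 0.3063 m while stopping
person approaches 2.0000·(0.0600+0.8750) = 1.8700 m
C+Z_d+Z_r = 0.0400+0.0250+0.0100 = 0.0750 m
S_min ≈ 0.0420+0.3063+1.8700+0.0750  ⇒  S_min = 9173/4000 m

S_min = 9173/4000 m = 2.2933 m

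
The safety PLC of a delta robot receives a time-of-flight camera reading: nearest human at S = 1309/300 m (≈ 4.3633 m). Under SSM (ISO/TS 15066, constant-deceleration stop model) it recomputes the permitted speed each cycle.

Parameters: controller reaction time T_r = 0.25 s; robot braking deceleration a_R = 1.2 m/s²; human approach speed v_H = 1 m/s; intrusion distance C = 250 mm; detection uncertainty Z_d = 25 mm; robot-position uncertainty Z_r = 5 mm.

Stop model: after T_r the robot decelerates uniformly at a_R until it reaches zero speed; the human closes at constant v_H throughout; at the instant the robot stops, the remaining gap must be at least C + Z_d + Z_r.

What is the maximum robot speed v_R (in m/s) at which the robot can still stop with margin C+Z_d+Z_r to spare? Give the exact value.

v_R_max = 2 m/s = 2.0000 m/s

at the boundary: (5/12)·v² + (13/12)·v + (-23/6) = 0
  disc = (13/12)² − 4·(5/12)·(-23/6) = 121/16 ; √disc = 11/4
  v_R = (−(13/12) + 11/4) / (2·(5/12)) = 2 m/s
check:
stop time T_s = 2/(6/5) = 1.6667 s
robot covers v_R·T_r = 2.0000·0.2500 = 0.5000 m before braking
robot under decel: 2.0000²/(2·1.2000) = 1.6667 m
human over T_r+T_s: 1.0000·(0.2500+1.6667) = 1.9167 m
margins: 0.2500+0.0250+0.0050 = 0.2800 m
sum ≈ 0.5000+1.6667+1.9167+0.2800 ≈ 4.3633 m = S ✓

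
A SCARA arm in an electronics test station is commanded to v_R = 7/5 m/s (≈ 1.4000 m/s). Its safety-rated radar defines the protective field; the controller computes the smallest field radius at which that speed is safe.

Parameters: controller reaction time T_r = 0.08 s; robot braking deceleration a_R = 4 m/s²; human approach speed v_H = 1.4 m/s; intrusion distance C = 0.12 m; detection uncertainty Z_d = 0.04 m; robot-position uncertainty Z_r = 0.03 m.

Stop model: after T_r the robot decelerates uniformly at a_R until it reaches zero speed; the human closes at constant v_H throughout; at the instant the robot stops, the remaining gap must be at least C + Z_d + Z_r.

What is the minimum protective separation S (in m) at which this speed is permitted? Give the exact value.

S_min = 1149/1000 m = 1.1490 m

T_s = v_R/a_R = (7/5)/4 = 0.3500 s
reaction-phase robot travel = 1.4000·0.0800 = 0.1120 m
braking distance = 1.4000²/(2·4.0000) = 0.2450 m
human over T_r+T_s: 1.4000·(0.0800+0.3500) = 0.6020 m
C+Z_d+Z_r = 0.1200+0.0400+0.0300 = 0.1900 m
S_min ≈ 0.1120+0.2450+0.6020+0.1900  ⇒  S_min = 1149/1000 m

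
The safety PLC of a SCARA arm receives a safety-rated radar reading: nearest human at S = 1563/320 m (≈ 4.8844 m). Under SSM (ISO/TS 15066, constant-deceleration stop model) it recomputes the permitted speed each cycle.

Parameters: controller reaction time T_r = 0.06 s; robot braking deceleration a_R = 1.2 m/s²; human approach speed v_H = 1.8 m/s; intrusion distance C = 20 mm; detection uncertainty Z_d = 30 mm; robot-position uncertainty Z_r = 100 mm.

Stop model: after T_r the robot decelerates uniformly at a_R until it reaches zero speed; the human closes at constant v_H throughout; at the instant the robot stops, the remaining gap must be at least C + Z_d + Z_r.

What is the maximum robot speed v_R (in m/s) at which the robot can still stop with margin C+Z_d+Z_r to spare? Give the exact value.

quadratic (5/12)·v² + (39/25)·v + (-37011/8000) = 0
  disc = (39/25)² − 4·(5/12)·(-37011/8000) = 405769/40000 ; √disc = 637/200
  v_R = (−(39/25) + 637/200) / (2·(5/12)) = 39/20 m/s
check:
stop time T_s = (39/20)/(6/5) = 1.6250 s
robot in T_r: 1.9500·0.0600 = 0.1170 m
robot covers 1.9500·1.6250 − ½·1.2000·1.6250² = 1.5844 m while stopping
person approaches 1.8000·(0.0600+1.6250) = 3.0330 m
residual clearance needed = 0.0200+0.0300+0.1000 = 0.1500 m
sum ≈ 0.1170+1.5844+3.0330+0.1500 ≈ 4.8844 m = S ✓

v_R_max = 39/20 m/s = 1.9500 m/s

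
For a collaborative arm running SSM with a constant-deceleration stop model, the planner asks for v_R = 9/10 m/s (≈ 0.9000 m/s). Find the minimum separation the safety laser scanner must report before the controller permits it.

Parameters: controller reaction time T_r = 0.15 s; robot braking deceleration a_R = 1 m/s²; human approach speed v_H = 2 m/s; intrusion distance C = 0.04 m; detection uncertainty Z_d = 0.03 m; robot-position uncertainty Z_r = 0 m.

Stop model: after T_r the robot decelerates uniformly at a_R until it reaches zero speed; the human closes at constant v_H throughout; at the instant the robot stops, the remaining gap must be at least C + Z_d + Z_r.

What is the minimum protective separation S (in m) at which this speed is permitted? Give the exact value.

braking lasts T_s = (9/10)/1 = 0.9000 s
robot covers v_R·T_r = 0.9000·0.1500 = 0.1350 m before braking
robot covers 0.9000·0.9000 − ½·1.0000·0.9000² = 0.4050 m while stopping
person approaches 2.0000·(0.1500+0.9000) = 2.1000 m
C+Z_d+Z_r = 0.0400+0.0300+0.0000 = 0.0700 m
S_min ≈ 0.1350+0.4050+2.1000+0.0700  ⇒  S_min = 271/100 m

S_min = 271/100 m = 2.7100 m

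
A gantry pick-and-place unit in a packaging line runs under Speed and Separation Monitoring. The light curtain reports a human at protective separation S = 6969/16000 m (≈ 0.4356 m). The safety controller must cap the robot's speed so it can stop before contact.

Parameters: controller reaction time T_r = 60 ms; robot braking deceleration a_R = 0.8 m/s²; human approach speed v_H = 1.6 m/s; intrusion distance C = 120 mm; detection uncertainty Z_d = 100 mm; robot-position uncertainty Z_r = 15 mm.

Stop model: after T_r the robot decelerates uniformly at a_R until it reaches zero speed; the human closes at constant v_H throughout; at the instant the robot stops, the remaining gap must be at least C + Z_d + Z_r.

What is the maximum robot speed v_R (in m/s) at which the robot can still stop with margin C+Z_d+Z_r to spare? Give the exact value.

quadratic (5/8)·v² + (103/50)·v + (-1673/16000) = 0
  disc = (103/50)² − 4·(5/8)·(-1673/16000) = 720801/160000 ; √disc = 849/400
  v_R = (−(103/50) + 849/400) / (2·(5/8)) = 1/20 m/s
check:
braking lasts T_s = (1/20)/(4/5) = 0.0625 s
robot in T_r: 0.0500·0.0600 = 0.0030 m
robot under decel: 0.0500²/(2·0.8000) = 0.0016 m
human over T_r+T_s: 1.6000·(0.0600+0.0625) = 0.1960 m
C+Z_d+Z_r = 0.1200+0.1000+0.0150 = 0.2350 m
sum ≈ 0.0030+0.0016+0.1960+0.2350 ≈ 0.4356 m = S ✓

v_R_max = 1/20 m/s = 0.0500 m/s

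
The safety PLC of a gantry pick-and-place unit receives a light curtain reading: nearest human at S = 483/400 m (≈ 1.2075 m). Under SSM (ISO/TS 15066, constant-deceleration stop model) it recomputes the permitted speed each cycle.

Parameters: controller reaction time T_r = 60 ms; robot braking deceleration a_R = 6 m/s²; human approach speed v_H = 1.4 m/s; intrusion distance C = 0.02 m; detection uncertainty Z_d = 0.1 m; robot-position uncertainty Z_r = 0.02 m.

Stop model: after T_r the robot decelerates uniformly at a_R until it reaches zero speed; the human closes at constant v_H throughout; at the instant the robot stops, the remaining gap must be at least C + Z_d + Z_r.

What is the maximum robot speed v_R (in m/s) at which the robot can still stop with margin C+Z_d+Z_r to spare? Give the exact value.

quadratic (1/12)·v² + (22/75)·v + (-1967/2000) = 0
  disc = (22/75)² − 4·(1/12)·(-1967/2000) = 37249/90000 ; √disc = 193/300
  v_R = (−(22/75) + 193/300) / (2·(1/12)) = 21/10 m/s
check:
stop time T_s = (21/10)/6 = 0.3500 s
robot covers v_R·T_r = 2.1000·0.0600 = 0.1260 m before braking
robot under decel: 2.1000²/(2·6.0000) = 0.3675 m
human closes 1.4000·0.4100 = 0.5740 m
C+Z_d+Z_r = 0.0200+0.1000+0.0200 = 0.1400 m
sum ≈ 0.1260+0.3675+0.5740+0.1400 ≈ 1.2075 m = S ✓

v_R_max = 21/10 m/s = 2.1000 m/s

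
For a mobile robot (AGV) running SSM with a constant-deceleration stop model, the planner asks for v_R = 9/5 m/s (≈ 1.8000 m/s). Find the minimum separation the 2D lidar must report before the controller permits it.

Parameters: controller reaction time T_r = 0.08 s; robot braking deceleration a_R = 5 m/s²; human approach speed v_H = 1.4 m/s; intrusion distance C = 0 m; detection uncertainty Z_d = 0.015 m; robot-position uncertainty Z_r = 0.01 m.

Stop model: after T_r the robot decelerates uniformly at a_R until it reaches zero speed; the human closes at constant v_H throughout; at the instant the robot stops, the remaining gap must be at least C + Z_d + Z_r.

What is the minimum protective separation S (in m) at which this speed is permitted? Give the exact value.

stop time T_s = (9/5)/5 = 0.3600 s
reaction-phase robot travel = 1.8000·0.0800 = 0.1440 m
braking distance = 1.8000²/(2·5.0000) = 0.3240 m
human closes 1.4000·0.4400 = 0.6160 m
residual clearance needed = 0.0000+0.0150+0.0100 = 0.0250 m
S_min ≈ 0.1440+0.3240+0.6160+0.0250  ⇒  S_min = 1109/1000 m

S_min = 1109/1000 m = 1.1090 m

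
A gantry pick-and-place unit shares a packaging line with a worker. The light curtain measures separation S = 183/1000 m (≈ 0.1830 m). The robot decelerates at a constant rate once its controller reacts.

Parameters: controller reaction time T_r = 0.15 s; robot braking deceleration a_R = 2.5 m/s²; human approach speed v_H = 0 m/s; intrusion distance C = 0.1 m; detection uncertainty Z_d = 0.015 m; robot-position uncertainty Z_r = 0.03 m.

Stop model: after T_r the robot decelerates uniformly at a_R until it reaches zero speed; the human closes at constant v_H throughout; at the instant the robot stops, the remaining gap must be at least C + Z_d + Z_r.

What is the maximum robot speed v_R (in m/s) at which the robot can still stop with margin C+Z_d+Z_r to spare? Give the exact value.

v_R_max = 1/5 m/s = 0.2000 m/s

at the boundary: (1/5)·v² + (3/20)·v + (-19/500) = 0
  disc = (3/20)² − 4·(1/5)·(-19/500) = 529/10000 ; √disc = 23/100
  v_R = (−(3/20) + 23/100) / (2·(1/5)) = 1/5 m/s
check:
braking lasts T_s = (1/5)/(5/2) = 0.0800 s
reaction-phase robot travel = 0.2000·0.1500 = 0.0300 m
braking distance = 0.2000²/(2·2.5000) = 0.0080 m
human over T_r+T_s: 0.0000·(0.1500+0.0800) = 0.0000 m
residual clearance needed = 0.1000+0.0150+0.0300 = 0.1450 m
sum ≈ 0.0300+0.0080+0.0000+0.1450 ≈ 0.1830 m = S ✓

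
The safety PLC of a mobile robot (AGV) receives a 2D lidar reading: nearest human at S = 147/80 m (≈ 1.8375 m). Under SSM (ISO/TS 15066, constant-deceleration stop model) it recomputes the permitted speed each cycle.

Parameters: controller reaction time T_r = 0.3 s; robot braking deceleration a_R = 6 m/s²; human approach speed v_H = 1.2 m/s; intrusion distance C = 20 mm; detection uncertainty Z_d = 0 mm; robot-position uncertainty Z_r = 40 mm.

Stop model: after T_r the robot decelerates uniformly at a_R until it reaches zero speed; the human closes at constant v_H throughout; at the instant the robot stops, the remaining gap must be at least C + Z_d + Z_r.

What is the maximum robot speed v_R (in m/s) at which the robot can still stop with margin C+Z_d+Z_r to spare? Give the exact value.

v_R_max = 21/10 m/s = 2.1000 m/s

quadratic (1/12)·v² + (1/2)·v + (-567/400) = 0
  disc = (1/2)² − 4·(1/12)·(-567/400) = 289/400 ; √disc = 17/20
  v_R = (−(1/2) + 17/20) / (2·(1/12)) = 21/10 m/s
check:
T_s = v_R/a_R = (21/10)/6 = 0.3500 s
reaction-phase robot travel = 2.1000·0.3000 = 0.6300 m
robot under decel: 2.1000²/(2·6.0000) = 0.3675 m
person approaches 1.2000·(0.3000+0.3500) = 0.7800 m
margins: 0.0200+0.0000+0.0400 = 0.0600 m
sum ≈ 0.6300+0.3675+0.7800+0.0600 ≈ 1.8375 m = S ✓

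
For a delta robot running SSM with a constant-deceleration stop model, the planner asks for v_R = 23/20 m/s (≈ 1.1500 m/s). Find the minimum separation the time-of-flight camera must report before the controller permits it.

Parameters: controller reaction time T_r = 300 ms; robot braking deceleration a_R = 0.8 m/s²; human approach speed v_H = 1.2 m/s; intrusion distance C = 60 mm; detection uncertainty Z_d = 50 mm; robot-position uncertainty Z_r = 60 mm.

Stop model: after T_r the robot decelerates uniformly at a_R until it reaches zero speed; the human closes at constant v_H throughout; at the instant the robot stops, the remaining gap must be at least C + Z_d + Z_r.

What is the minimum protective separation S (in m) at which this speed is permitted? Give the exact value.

T_s = v_R/a_R = (23/20)/(4/5) = 1.4375 s
reaction-phase robot travel = 1.1500·0.3000 = 0.3450 m
braking distance = 1.1500²/(2·0.8000) = 0.8266 m
person approaches 1.2000·(0.3000+1.4375) = 2.0850 m
C+Z_d+Z_r = 0.0600+0.0500+0.0600 = 0.1700 m
S_min ≈ 0.3450+0.8266+2.0850+0.1700  ⇒  S_min = 2193/640 m

S_min = 2193/640 m = 3.4266 m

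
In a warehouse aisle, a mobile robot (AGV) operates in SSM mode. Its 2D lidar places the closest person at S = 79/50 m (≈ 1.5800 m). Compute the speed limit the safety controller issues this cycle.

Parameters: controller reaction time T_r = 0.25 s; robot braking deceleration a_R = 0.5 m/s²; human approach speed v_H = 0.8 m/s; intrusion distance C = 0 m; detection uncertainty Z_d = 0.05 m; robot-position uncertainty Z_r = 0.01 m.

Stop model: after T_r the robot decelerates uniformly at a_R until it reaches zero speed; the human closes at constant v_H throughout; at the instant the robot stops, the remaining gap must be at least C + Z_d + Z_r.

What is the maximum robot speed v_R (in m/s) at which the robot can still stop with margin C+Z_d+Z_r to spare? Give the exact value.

v_R_max = 11/20 m/s = 0.5500 m/s

quadratic (1)·v² + (37/20)·v + (-33/25) = 0
  disc = (37/20)² − 4·(1)·(-33/25) = 3481/400 ; √disc = 59/20
  v_R = (−(37/20) + 59/20) / (2·(1)) = 11/20 m/s
check:
braking lasts T_s = (11/20)/(1/2) = 1.1000 s
robot in T_r: 0.5500·0.2500 = 0.1375 m
robot covers 0.5500·1.1000 − ½·0.5000·1.1000² = 0.3025 m while stopping
human closes 0.8000·1.3500 = 1.0800 m
margins: 0.0000+0.0500+0.0100 = 0.0600 m
sum ≈ 0.1375+0.3025+1.0800+0.0600 ≈ 1.5800 m = S ✓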